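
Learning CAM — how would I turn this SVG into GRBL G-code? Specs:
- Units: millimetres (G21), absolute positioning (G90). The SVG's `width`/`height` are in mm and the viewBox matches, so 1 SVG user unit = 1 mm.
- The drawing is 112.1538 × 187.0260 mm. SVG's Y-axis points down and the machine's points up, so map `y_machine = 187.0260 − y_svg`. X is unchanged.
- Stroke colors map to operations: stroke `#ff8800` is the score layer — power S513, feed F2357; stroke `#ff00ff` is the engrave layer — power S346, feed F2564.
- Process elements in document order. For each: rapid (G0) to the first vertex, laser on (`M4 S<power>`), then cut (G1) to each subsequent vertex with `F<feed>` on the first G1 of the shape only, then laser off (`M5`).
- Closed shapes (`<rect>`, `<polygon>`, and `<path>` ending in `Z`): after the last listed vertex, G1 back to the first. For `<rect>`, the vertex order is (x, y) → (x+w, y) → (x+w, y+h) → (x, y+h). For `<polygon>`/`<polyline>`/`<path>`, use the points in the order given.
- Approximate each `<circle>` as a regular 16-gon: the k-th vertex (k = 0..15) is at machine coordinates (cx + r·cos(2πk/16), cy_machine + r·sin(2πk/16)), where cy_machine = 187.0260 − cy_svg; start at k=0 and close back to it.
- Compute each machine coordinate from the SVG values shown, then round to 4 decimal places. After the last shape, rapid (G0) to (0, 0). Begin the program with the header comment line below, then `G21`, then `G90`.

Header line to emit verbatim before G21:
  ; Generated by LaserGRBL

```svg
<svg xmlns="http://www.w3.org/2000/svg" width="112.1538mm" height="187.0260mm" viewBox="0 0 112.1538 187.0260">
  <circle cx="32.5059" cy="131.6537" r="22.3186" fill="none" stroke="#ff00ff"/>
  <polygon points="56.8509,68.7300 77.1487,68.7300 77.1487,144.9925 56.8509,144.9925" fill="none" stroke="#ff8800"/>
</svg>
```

; Generated by LaserGRBL
G21
G90
G0 X54.8245 Y55.3723
M4 S346
G1 X53.1256 Y63.9133 F2564
G1 X48.2875 Y71.1539
G1 X41.0469 Y75.9920
G1 X32.5059 Y77.6909
G1 X23.9649 Y75.9920
G1 X16.7243 Y71.1539
G1 X11.8862 Y63.9133
G1 X10.1873 Y55.3723
G1 X11.8862 Y46.8313
G1 X16.7243 Y39.5907
G1 X23.9649 Y34.7526
G1 X32.5059 Y33.0537
G1 X41.0469 Y34.7526
G1 X48.2875 Y39.5907
G1 X53.1256 Y46.8313
G1 X54.8245 Y55.3723
M5
G0 X56.8509 Y118.2960
M4 S513
G1 X77.1487 Y118.2960 F2357
G1 X77.1487 Y42.0335
G1 X56.8509 Y42.0335
G1 X56.8509 Y118.2960
M5
G0 X0.0000 Y0.0000

Since the viewBox matches the mm dimensions, user units are millimetres directly. The only transform is the Y-flip y_m = 187.0260 − y_svg.

Shape 1 is a circle drawn with `<circle>`. Its stroke #ff00ff means engrave at S346, F2564. After flipping Y the toolpath is (54.8245,55.3723) → (53.1256,63.9133) → (48.2875,71.1539) → (41.0469,75.9920) → (32.5059,77.6909) → (23.9649,75.9920) → (16.7243,71.1539) → (11.8862,63.9133) → (10.1873,55.3723) → (11.8862,46.8313) → (16.7243,39.5907) → (23.9649,34.7526) → (32.5059,33.0537) → (41.0469,34.7526) → (48.2875,39.5907) → (53.1256,46.8313) → (54.8245,55.3723), returning to the start.

Shape 2 is a rectangle drawn with `<polygon>`. Its stroke #ff8800 means score at S513, F2357. After flipping Y the toolpath is (56.8509,118.2960) → (77.1487,118.2960) → (77.1487,42.0335) → (56.8509,42.0335) → (56.8509,118.2960), returning to the start.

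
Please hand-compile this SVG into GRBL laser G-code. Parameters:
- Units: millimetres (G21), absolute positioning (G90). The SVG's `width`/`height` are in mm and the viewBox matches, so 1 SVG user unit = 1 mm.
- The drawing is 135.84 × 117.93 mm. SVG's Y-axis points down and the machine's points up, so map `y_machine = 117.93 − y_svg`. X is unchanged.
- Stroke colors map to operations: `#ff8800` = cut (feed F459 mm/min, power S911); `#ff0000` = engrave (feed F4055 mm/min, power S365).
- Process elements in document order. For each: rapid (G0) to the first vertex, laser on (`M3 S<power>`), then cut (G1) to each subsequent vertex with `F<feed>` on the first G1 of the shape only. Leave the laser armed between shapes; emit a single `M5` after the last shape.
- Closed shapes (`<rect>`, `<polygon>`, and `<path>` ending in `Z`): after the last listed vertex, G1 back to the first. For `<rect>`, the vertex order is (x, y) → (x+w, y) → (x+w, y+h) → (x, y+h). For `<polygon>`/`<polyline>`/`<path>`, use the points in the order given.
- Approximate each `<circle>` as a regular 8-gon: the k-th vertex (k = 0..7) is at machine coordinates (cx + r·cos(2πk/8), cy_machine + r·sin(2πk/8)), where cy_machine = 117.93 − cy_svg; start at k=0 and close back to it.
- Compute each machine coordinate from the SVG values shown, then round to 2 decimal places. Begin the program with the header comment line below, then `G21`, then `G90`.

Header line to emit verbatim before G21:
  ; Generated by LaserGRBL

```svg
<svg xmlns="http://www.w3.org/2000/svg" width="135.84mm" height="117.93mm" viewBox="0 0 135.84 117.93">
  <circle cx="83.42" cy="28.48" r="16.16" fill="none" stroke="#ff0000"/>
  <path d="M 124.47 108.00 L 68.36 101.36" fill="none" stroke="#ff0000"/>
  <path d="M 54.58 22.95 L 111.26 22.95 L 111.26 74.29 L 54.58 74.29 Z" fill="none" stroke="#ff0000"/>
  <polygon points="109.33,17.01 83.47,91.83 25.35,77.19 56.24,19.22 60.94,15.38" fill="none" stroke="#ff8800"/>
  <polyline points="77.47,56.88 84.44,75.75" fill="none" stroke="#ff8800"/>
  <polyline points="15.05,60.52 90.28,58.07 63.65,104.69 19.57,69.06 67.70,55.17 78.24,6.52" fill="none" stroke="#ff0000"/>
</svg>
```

; Generated by LaserGRBL
G21
G90
G0 X99.58 Y89.45
M3 S365
G1 X94.85 Y100.88 F4055
G1 X83.42 Y105.61
G1 X71.99 Y100.88
G1 X67.26 Y89.45
G1 X71.99 Y78.02
G1 X83.42 Y73.29
G1 X94.85 Y78.02
G1 X99.58 Y89.45
G0 X124.47 Y9.93
M3 S365
G1 X68.36 Y16.57 F4055
G0 X54.58 Y94.98
M3 S365
G1 X111.26 Y94.98 F4055
G1 X111.26 Y43.64
G1 X54.58 Y43.64
G1 X54.58 Y94.98
G0 X109.33 Y100.92
M3 S911
G1 X83.47 Y26.10 F459
G1 X25.35 Y40.74
G1 X56.24 Y98.71
G1 X60.94 Y102.55
G1 X109.33 Y100.92
G0 X77.47 Y61.05
M3 S911
G1 X84.44 Y42.18 F459
G0 X15.05 Y57.41
M3 S365
G1 X90.28 Y59.86 F4055
G1 X63.65 Y13.24
G1 X19.57 Y48.87
G1 X67.70 Y62.76
G1 X78.24 Y111.41
M5

Since the viewBox matches the mm dimensions, user units are millimetres directly. The only transform is the Y-flip y_m = 117.93 − y_svg.

Shape 1 is a circle drawn with `<circle>`. Its stroke #ff0000 means engrave at S365, F4055. After flipping Y the toolpath is (99.58,89.45) → (94.85,100.88) → (83.42,105.61) → (71.99,100.88) → (67.26,89.45) → (71.99,78.02) → (83.42,73.29) → (94.85,78.02) → (99.58,89.45), returning to the start.

Shape 2 is a line segment drawn with `<path>`. Its stroke #ff0000 means engrave at S365, F4055. After flipping Y the toolpath is (124.47,9.93) → (68.36,16.57).

Shape 3 is a rectangle drawn with `<path>`. Its stroke #ff0000 means engrave at S365, F4055. After flipping Y the toolpath is (54.58,94.98) → (111.26,94.98) → (111.26,43.64) → (54.58,43.64) → (54.58,94.98), returning to the start.

Shape 4 is a closed polygon drawn with `<polygon>`. Its stroke #ff8800 means cut at S911, F459. After flipping Y the toolpath is (109.33,100.92) → (83.47,26.10) → (25.35,40.74) → (56.24,98.71) → (60.94,102.55) → (109.33,100.92), returning to the start.

Shape 5 is a line segment drawn with `<polyline>`. Its stroke #ff8800 means cut at S911, F459. After flipping Y the toolpath is (77.47,61.05) → (84.44,42.18).

Shape 6 is a open polyline drawn with `<polyline>`. Its stroke #ff0000 means engrave at S365, F4055. After flipping Y the toolpath is (15.05,57.41) → (90.28,59.86) → (63.65,13.24) → (19.57,48.87) → (67.70,62.76) → (78.24,111.41).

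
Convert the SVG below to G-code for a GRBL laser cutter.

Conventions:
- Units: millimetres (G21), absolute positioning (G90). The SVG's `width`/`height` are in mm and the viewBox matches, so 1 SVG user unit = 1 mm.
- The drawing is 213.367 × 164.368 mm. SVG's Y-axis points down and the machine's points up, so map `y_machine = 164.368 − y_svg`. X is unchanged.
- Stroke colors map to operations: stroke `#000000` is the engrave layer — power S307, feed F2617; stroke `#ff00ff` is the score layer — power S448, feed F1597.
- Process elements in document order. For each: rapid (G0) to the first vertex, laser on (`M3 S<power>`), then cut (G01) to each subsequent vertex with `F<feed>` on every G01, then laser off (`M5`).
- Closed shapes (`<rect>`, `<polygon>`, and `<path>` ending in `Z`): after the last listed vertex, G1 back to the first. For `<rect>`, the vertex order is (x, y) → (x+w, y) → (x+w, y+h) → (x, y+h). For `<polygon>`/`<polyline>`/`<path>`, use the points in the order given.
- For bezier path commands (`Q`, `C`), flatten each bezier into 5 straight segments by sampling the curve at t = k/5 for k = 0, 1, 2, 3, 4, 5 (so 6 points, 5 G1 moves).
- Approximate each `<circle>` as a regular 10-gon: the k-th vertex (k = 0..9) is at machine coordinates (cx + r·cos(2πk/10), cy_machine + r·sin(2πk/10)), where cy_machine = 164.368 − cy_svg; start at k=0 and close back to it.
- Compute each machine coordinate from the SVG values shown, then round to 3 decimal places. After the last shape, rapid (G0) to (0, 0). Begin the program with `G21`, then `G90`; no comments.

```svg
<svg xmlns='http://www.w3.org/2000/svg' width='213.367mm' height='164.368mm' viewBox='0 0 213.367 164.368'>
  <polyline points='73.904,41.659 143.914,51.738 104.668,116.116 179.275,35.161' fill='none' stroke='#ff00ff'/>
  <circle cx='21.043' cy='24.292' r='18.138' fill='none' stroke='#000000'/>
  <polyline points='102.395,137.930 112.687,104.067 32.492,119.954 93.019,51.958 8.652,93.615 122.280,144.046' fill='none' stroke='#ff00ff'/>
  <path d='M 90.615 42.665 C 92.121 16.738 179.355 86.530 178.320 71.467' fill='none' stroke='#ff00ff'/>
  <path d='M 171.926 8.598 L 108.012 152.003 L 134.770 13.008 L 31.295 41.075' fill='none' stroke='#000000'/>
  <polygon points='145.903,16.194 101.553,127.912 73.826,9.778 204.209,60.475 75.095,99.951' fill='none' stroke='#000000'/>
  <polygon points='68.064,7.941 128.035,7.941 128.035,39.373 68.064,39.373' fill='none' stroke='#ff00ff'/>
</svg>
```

viewBox `0 0 213.367 164.368` with mm width/height → 1 unit = 1 mm. Flip: y_m = 164.368 − y_svg.

**Shape 1** — `<polyline>` open polyline, stroke `#ff00ff` → score (S448, F1597). Machine vertices: (73.904,122.709) → (143.914,112.630) → (104.668,48.252) → (179.275,129.207). Open path.

**Shape 2** — `<circle>` circle, stroke `#000000` → engrave (S307, F2617). Machine vertices: (39.181,140.076) → (35.717,150.737) → (26.648,157.326) → (15.438,157.326) → (6.369,150.737) → (2.905,140.076) → (6.369,129.415) → (15.438,122.826) → (26.648,122.826) → (35.717,129.415) → (39.181,140.076). Closed: final G1 returns to the first vertex.

**Shape 3** — `<polyline>` open polyline, stroke `#ff00ff` → score (S448, F1597). Machine vertices: (102.395,26.438) → (112.687,60.301) → (32.492,44.414) → (93.019,112.410) → (8.652,70.753) → (122.280,20.322). Open path.

**Shape 4** — `<path>` cubic bezier, stroke `#ff00ff` → score (S448, F1597). Control points (SVG): P0=(90.615,42.665), P1=(92.121,16.738), P2=(179.355,86.530), P3=(178.320,71.467); sampled at t=k/5. Machine vertices: (90.615,121.703) → (100.414,127.218) → (122.436,118.427) → (148.329,103.999) → (169.741,92.601) → (178.320,92.901). Open path.

**Shape 5** — `<path>` open polyline, stroke `#000000` → engrave (S307, F2617). Machine vertices: (171.926,155.770) → (108.012,12.365) → (134.770,151.360) → (31.295,123.293). Open path.

**Shape 6** — `<polygon>` closed polygon, stroke `#000000` → engrave (S307, F2617). Machine vertices: (145.903,148.174) → (101.553,36.456) → (73.826,154.590) → (204.209,103.893) → (75.095,64.417) → (145.903,148.174). Closed: final G1 returns to the first vertex.

**Shape 7** — `<polygon>` rectangle, stroke `#ff00ff` → score (S448, F1597). Machine vertices: (68.064,156.427) → (128.035,156.427) → (128.035,124.995) → (68.064,124.995) → (68.064,156.427). Closed: final G1 returns to the first vertex.

G21
G90
G0 X73.904 Y122.709
M3 S448
G01 X143.914 Y112.630 F1597
G01 X104.668 Y48.252 F1597
G01 X179.275 Y129.207 F1597
M5
G0 X39.181 Y140.076
M3 S307
G01 X35.717 Y150.737 F2617
G01 X26.648 Y157.326 F2617
G01 X15.438 Y157.326 F2617
G01 X6.369 Y150.737 F2617
G01 X2.905 Y140.076 F2617
G01 X6.369 Y129.415 F2617
G01 X15.438 Y122.826 F2617
G01 X26.648 Y122.826 F2617
G01 X35.717 Y129.415 F2617
G01 X39.181 Y140.076 F2617
M5
G0 X102.395 Y26.438
M3 S448
G01 X112.687 Y60.301 F1597
G01 X32.492 Y44.414 F1597
G01 X93.019 Y112.410 F1597
G01 X8.652 Y70.753 F1597
G01 X122.280 Y20.322 F1597
M5
G0 X90.615 Y121.703
M3 S448
G01 X100.414 Y127.218 F1597
G01 X122.436 Y118.427 F1597
G01 X148.329 Y103.999 F1597
G01 X169.741 Y92.601 F1597
G01 X178.320 Y92.901 F1597
M5
G0 X171.926 Y155.770
M3 S307
G01 X108.012 Y12.365 F2617
G01 X134.770 Y151.360 F2617
G01 X31.295 Y123.293 F2617
M5
G0 X145.903 Y148.174
M3 S307
G01 X101.553 Y36.456 F2617
G01 X73.826 Y154.590 F2617
G01 X204.209 Y103.893 F2617
G01 X75.095 Y64.417 F2617
G01 X145.903 Y148.174 F2617
M5
G0 X68.064 Y156.427
M3 S448
G01 X128.035 Y156.427 F1597
G01 X128.035 Y124.995 F1597
G01 X68.064 Y124.995 F1597
G01 X68.064 Y156.427 F1597
M5
G0 X0.000 Y0.000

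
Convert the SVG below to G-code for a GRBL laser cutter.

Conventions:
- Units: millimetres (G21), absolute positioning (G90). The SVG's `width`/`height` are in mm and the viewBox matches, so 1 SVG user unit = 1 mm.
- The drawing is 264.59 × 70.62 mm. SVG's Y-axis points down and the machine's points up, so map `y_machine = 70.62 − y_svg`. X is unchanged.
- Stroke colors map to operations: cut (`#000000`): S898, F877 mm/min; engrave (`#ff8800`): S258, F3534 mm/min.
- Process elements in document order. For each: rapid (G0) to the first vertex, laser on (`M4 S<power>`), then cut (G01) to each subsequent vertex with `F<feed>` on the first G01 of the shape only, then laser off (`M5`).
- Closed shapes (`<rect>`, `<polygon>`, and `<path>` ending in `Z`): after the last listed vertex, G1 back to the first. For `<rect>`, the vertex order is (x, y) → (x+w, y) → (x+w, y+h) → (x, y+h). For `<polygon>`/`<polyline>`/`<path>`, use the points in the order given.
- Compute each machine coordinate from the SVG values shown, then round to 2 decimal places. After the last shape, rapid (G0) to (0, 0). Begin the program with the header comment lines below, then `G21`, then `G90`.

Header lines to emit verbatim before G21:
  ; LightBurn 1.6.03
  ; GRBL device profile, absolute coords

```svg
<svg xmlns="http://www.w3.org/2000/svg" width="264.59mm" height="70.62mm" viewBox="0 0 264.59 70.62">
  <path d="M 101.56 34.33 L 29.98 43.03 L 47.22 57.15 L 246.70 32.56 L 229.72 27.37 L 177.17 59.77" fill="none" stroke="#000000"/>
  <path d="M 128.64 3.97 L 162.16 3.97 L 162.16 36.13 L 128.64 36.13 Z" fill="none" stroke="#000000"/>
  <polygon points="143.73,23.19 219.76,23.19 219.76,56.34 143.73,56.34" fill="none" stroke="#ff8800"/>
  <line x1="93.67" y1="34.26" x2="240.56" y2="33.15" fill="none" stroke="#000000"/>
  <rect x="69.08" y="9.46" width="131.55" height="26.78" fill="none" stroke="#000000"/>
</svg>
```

viewBox `0 0 264.59 70.62` with mm width/height → 1 unit = 1 mm. Flip: y_m = 70.62 − y_svg.

**Shape 1** — `<path>` open polyline, stroke `#000000` → cut (S898, F877). Machine vertices: (101.56,36.29) → (29.98,27.59) → (47.22,13.47) → (246.70,38.06) → (229.72,43.25) → (177.17,10.85). Open path.

**Shape 2** — `<path>` rectangle, stroke `#000000` → cut (S898, F877). Machine vertices: (128.64,66.65) → (162.16,66.65) → (162.16,34.49) → (128.64,34.49) → (128.64,66.65). Closed: final G1 returns to the first vertex.

**Shape 3** — `<polygon>` rectangle, stroke `#ff8800` → engrave (S258, F3534). Machine vertices: (143.73,47.43) → (219.76,47.43) → (219.76,14.28) → (143.73,14.28) → (143.73,47.43). Closed: final G1 returns to the first vertex.

**Shape 4** — `<line>` line segment, stroke `#000000` → cut (S898, F877). Machine vertices: (93.67,36.36) → (240.56,37.47). Open path.

**Shape 5** — `<rect>` rectangle, stroke `#000000` → cut (S898, F877). Machine vertices: (69.08,61.16) → (200.63,61.16) → (200.63,34.38) → (69.08,34.38) → (69.08,61.16). Closed: final G1 returns to the first vertex.

; LightBurn 1.6.03
; GRBL device profile, absolute coords
G21
G90
G0 X101.56 Y36.29
M4 S898
G01 X29.98 Y27.59 F877
G01 X47.22 Y13.47
G01 X246.70 Y38.06
G01 X229.72 Y43.25
G01 X177.17 Y10.85
M5
G0 X128.64 Y66.65
M4 S898
G01 X162.16 Y66.65 F877
G01 X162.16 Y34.49
G01 X128.64 Y34.49
G01 X128.64 Y66.65
M5
G0 X143.73 Y47.43
M4 S258
G01 X219.76 Y47.43 F3534
G01 X219.76 Y14.28
G01 X143.73 Y14.28
G01 X143.73 Y47.43
M5
G0 X93.67 Y36.36
M4 S898
G01 X240.56 Y37.47 F877
M5
G0 X69.08 Y61.16
M4 S898
G01 X200.63 Y61.16 F877
G01 X200.63 Y34.38
G01 X69.08 Y34.38
G01 X69.08 Y61.16
M5
G0 X0.00 Y0.00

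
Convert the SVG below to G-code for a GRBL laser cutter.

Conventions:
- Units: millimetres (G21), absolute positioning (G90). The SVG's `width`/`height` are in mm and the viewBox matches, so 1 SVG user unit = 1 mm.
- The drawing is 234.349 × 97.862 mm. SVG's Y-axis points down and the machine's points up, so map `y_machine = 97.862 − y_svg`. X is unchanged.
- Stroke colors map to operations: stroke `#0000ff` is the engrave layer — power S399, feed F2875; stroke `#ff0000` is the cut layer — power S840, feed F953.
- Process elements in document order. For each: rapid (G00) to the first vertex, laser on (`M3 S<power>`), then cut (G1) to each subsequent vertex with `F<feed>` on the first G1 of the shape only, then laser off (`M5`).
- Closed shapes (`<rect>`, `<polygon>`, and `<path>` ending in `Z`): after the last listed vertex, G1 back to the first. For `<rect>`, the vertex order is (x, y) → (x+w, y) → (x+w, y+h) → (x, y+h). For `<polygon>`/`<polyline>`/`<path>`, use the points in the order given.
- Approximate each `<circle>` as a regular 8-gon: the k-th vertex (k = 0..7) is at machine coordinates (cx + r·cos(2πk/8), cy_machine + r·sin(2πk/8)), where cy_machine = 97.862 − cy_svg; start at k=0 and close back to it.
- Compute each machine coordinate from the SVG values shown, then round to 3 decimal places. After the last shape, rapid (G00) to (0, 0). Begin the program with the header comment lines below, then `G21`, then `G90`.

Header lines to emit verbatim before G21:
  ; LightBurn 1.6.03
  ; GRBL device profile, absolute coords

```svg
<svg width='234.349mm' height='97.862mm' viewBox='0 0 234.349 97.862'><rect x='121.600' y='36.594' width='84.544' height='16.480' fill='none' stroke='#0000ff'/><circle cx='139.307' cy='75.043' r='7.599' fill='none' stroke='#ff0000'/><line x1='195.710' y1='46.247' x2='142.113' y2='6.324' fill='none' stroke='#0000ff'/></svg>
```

; LightBurn 1.6.03
; GRBL device profile, absolute coords
G21
G90
G00 X121.600 Y61.268
M3 S399
G1 X206.144 Y61.268 F2875
G1 X206.144 Y44.788
G1 X121.600 Y44.788
G1 X121.600 Y61.268
M5
G00 X146.906 Y22.819
M3 S840
G1 X144.680 Y28.192 F953
G1 X139.307 Y30.418
G1 X133.934 Y28.192
G1 X131.708 Y22.819
G1 X133.934 Y17.446
G1 X139.307 Y15.220
G1 X144.680 Y17.446
G1 X146.906 Y22.819
M5
G00 X195.710 Y51.615
M3 S399
G1 X142.113 Y91.538 F2875
M5
G00 X0.000 Y0.000

1 u = 1 mm; y_m = 97.862 − y.

[1] `<rect>` rectangle, #0000ff→engrave S399 F2875: (121.600,61.268) → (206.144,61.268) → (206.144,44.788) → (121.600,44.788) → (121.600,61.268) (closed)

[2] `<circle>` circle, #ff0000→cut S840 F953: (146.906,22.819) → (144.680,28.192) → (139.307,30.418) → (133.934,28.192) → (131.708,22.819) → (133.934,17.446) → (139.307,15.220) → (144.680,17.446) → (146.906,22.819) (closed)

[3] `<line>` line segment, #0000ff→engrave S399 F2875: (195.710,51.615) → (142.113,91.538)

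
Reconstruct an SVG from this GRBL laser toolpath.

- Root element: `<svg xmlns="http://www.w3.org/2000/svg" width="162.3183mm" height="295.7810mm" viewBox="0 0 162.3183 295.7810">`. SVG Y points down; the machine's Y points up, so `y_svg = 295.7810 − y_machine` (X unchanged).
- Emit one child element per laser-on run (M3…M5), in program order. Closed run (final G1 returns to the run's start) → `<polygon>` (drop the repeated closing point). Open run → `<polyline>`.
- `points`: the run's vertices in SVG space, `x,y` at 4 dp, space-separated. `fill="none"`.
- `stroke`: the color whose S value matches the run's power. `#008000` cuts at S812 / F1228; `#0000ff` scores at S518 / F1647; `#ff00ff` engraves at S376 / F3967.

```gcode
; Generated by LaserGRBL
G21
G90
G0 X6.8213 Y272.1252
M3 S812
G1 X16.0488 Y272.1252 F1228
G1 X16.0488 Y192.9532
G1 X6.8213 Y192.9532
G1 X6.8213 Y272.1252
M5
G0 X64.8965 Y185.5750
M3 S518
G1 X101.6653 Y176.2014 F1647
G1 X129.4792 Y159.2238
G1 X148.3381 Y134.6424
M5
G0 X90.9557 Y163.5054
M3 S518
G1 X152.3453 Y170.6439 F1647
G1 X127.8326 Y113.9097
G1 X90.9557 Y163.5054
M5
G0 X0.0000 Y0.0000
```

Machine Y-up, SVG Y-down with viewBox height 295.7810, so y_svg = 295.7810 − y_machine; X carries over.

Run 1: power S812 maps to stroke `#008000` (cut). The run returns to its start, so emit a `<polygon>` with points (Y-flipped): 6.8213,23.6558 16.0488,23.6558 16.0488,102.8278 6.8213,102.8278.

Run 2: power S518 maps to stroke `#0000ff` (score). The run is open, so emit a `<polyline>` with points (Y-flipped): 64.8965,110.2060 101.6653,119.5796 129.4792,136.5572 148.3381,161.1386.

Run 3: power S518 maps to stroke `#0000ff` (score). The run returns to its start, so emit a `<polygon>` with points (Y-flipped): 90.9557,132.2756 152.3453,125.1371 127.8326,181.8713.

<svg xmlns="http://www.w3.org/2000/svg" width="162.3183mm" height="295.7810mm" viewBox="0 0 162.3183 295.7810">
  <polygon points="6.8213,23.6558 16.0488,23.6558 16.0488,102.8278 6.8213,102.8278" fill="none" stroke="#008000"/>
  <polyline points="64.8965,110.2060 101.6653,119.5796 129.4792,136.5572 148.3381,161.1386" fill="none" stroke="#0000ff"/>
  <polygon points="90.9557,132.2756 152.3453,125.1371 127.8326,181.8713" fill="none" stroke="#0000ff"/>
</svg>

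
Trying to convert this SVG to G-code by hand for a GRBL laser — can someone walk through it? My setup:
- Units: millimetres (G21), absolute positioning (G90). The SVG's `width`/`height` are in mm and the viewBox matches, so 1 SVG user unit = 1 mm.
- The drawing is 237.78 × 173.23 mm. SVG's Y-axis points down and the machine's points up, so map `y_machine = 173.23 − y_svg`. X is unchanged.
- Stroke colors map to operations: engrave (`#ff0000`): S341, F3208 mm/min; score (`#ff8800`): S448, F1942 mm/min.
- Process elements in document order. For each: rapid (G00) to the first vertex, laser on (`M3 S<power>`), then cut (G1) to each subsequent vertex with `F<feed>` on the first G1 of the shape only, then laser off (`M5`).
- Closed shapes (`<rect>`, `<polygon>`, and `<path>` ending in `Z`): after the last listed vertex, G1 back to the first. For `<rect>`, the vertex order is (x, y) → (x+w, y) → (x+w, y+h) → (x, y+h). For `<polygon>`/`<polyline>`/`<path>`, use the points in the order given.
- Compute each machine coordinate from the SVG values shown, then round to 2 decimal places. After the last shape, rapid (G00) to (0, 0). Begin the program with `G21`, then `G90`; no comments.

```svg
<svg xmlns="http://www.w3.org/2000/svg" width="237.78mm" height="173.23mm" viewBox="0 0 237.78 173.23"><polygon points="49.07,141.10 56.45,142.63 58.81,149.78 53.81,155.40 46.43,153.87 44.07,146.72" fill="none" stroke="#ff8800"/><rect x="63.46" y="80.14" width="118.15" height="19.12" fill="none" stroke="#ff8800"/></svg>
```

G21
G90
G00 X49.07 Y32.13
M3 S448
G1 X56.45 Y30.60 F1942
G1 X58.81 Y23.45
G1 X53.81 Y17.83
G1 X46.43 Y19.36
G1 X44.07 Y26.51
G1 X49.07 Y32.13
M5
G00 X63.46 Y93.09
M3 S448
G1 X181.61 Y93.09 F1942
G1 X181.61 Y73.97
G1 X63.46 Y73.97
G1 X63.46 Y93.09
M5
G00 X0.00 Y0.00

1 u = 1 mm; y_m = 173.23 − y.

[1] `<polygon>` regular polygon, #ff8800→score S448 F1942: (49.07,32.13) → (56.45,30.60) → (58.81,23.45) → (53.81,17.83) → (46.43,19.36) → (44.07,26.51) → (49.07,32.13) (closed)

[2] `<rect>` rectangle, #ff8800→score S448 F1942: (63.46,93.09) → (181.61,93.09) → (181.61,73.97) → (63.46,73.97) → (63.46,93.09) (closed)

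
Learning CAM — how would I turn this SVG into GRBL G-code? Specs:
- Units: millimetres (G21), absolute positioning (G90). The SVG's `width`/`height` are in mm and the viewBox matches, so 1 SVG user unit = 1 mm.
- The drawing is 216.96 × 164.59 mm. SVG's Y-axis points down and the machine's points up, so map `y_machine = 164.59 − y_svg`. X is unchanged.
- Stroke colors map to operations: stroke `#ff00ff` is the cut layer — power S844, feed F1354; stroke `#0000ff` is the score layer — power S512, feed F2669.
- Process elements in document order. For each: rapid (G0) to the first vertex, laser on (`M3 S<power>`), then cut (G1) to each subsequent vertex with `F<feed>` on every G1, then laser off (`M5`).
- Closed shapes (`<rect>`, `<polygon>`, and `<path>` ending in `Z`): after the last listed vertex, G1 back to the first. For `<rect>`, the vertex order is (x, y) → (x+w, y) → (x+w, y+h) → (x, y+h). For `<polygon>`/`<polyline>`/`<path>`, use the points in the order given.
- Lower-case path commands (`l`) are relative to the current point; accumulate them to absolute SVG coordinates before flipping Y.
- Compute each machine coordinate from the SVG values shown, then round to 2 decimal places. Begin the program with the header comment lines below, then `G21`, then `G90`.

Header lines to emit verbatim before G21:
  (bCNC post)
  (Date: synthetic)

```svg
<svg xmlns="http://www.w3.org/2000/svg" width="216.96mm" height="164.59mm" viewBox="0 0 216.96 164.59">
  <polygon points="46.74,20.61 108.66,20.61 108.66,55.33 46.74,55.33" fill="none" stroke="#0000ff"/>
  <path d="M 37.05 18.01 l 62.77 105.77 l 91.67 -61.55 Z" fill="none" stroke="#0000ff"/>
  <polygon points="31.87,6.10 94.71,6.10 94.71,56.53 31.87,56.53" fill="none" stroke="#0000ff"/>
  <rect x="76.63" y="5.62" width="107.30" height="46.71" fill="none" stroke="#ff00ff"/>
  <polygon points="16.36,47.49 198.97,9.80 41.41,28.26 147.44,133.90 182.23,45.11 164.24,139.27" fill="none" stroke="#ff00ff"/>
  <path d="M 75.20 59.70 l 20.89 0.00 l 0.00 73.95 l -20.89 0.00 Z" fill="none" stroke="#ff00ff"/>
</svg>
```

viewBox `0 0 216.96 164.59` with mm width/height → 1 unit = 1 mm. Flip: y_m = 164.59 − y_svg.

**Shape 1** — `<polygon>` rectangle, stroke `#0000ff` → score (S512, F2669). Machine vertices: (46.74,143.98) → (108.66,143.98) → (108.66,109.26) → (46.74,109.26) → (46.74,143.98). Closed: final G1 returns to the first vertex.

**Shape 2** — `<path>` closed polygon, stroke `#0000ff` → score (S512, F2669). Machine vertices: (37.05,146.58) → (99.82,40.81) → (191.49,102.36) → (37.05,146.58). Closed: final G1 returns to the first vertex.

**Shape 3** — `<polygon>` rectangle, stroke `#0000ff` → score (S512, F2669). Machine vertices: (31.87,158.49) → (94.71,158.49) → (94.71,108.06) → (31.87,108.06) → (31.87,158.49). Closed: final G1 returns to the first vertex.

**Shape 4** — `<rect>` rectangle, stroke `#ff00ff` → cut (S844, F1354). Machine vertices: (76.63,158.97) → (183.93,158.97) → (183.93,112.26) → (76.63,112.26) → (76.63,158.97). Closed: final G1 returns to the first vertex.

**Shape 5** — `<polygon>` closed polygon, stroke `#ff00ff` → cut (S844, F1354). Machine vertices: (16.36,117.10) → (198.97,154.79) → (41.41,136.33) → (147.44,30.69) → (182.23,119.48) → (164.24,25.32) → (16.36,117.10). Closed: final G1 returns to the first vertex.

**Shape 6** — `<path>` rectangle, stroke `#ff00ff` → cut (S844, F1354). Machine vertices: (75.20,104.89) → (96.09,104.89) → (96.09,30.94) → (75.20,30.94) → (75.20,104.89). Closed: final G1 returns to the first vertex.

(bCNC post)
(Date: synthetic)
G21
G90
G0 X46.74 Y143.98
M3 S512
G1 X108.66 Y143.98 F2669
G1 X108.66 Y109.26 F2669
G1 X46.74 Y109.26 F2669
G1 X46.74 Y143.98 F2669
M5
G0 X37.05 Y146.58
M3 S512
G1 X99.82 Y40.81 F2669
G1 X191.49 Y102.36 F2669
G1 X37.05 Y146.58 F2669
M5
G0 X31.87 Y158.49
M3 S512
G1 X94.71 Y158.49 F2669
G1 X94.71 Y108.06 F2669
G1 X31.87 Y108.06 F2669
G1 X31.87 Y158.49 F2669
M5
G0 X76.63 Y158.97
M3 S844
G1 X183.93 Y158.97 F1354
G1 X183.93 Y112.26 F1354
G1 X76.63 Y112.26 F1354
G1 X76.63 Y158.97 F1354
M5
G0 X16.36 Y117.10
M3 S844
G1 X198.97 Y154.79 F1354
G1 X41.41 Y136.33 F1354
G1 X147.44 Y30.69 F1354
G1 X182.23 Y119.48 F1354
G1 X164.24 Y25.32 F1354
G1 X16.36 Y117.10 F1354
M5
G0 X75.20 Y104.89
M3 S844
G1 X96.09 Y104.89 F1354
G1 X96.09 Y30.94 F1354
G1 X75.20 Y30.94 F1354
G1 X75.20 Y104.89 F1354
M5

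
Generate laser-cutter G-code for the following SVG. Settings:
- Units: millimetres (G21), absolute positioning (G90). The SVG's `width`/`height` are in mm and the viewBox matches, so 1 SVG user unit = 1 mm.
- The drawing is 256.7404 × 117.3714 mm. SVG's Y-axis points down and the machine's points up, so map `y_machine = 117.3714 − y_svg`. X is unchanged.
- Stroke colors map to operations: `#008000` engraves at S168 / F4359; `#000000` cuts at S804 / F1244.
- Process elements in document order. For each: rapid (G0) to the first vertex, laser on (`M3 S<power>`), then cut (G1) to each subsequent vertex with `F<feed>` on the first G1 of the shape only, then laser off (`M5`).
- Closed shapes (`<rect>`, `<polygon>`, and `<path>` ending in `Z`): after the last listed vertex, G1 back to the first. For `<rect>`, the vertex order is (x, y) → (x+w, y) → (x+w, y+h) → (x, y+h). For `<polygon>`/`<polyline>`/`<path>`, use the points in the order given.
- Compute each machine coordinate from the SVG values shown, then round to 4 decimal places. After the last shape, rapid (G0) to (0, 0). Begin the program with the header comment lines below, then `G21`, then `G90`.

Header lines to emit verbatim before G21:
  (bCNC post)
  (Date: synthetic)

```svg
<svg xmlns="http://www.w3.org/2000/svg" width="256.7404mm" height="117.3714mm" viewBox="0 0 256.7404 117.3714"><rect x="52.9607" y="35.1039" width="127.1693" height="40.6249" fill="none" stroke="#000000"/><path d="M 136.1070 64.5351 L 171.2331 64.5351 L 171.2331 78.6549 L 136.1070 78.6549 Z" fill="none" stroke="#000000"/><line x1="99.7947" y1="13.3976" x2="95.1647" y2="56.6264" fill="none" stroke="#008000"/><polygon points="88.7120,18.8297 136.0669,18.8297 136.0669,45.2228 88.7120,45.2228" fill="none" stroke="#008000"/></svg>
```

(bCNC post)
(Date: synthetic)
G21
G90
G0 X52.9607 Y82.2675
M3 S804
G1 X180.1300 Y82.2675 F1244
G1 X180.1300 Y41.6426
G1 X52.9607 Y41.6426
G1 X52.9607 Y82.2675
M5
G0 X136.1070 Y52.8363
M3 S804
G1 X171.2331 Y52.8363 F1244
G1 X171.2331 Y38.7165
G1 X136.1070 Y38.7165
G1 X136.1070 Y52.8363
M5
G0 X99.7947 Y103.9738
M3 S168
G1 X95.1647 Y60.7450 F4359
M5
G0 X88.7120 Y98.5417
M3 S168
G1 X136.0669 Y98.5417 F4359
G1 X136.0669 Y72.1486
G1 X88.7120 Y72.1486
G1 X88.7120 Y98.5417
M5
G0 X0.0000 Y0.0000

viewBox `0 0 256.7404 117.3714` with mm width/height → 1 unit = 1 mm. Flip: y_m = 117.3714 − y_svg.

**Shape 1** — `<rect>` rectangle, stroke `#000000` → cut (S804, F1244). Machine vertices: (52.9607,82.2675) → (180.1300,82.2675) → (180.1300,41.6426) → (52.9607,41.6426) → (52.9607,82.2675). Closed: final G1 returns to the first vertex.

**Shape 2** — `<path>` rectangle, stroke `#000000` → cut (S804, F1244). Machine vertices: (136.1070,52.8363) → (171.2331,52.8363) → (171.2331,38.7165) → (136.1070,38.7165) → (136.1070,52.8363). Closed: final G1 returns to the first vertex.

**Shape 3** — `<line>` line segment, stroke `#008000` → engrave (S168, F4359). Machine vertices: (99.7947,103.9738) → (95.1647,60.7450). Open path.

**Shape 4** — `<polygon>` rectangle, stroke `#008000` → engrave (S168, F4359). Machine vertices: (88.7120,98.5417) → (136.0669,98.5417) → (136.0669,72.1486) → (88.7120,72.1486) → (88.7120,98.5417). Closed: final G1 returns to the first vertex.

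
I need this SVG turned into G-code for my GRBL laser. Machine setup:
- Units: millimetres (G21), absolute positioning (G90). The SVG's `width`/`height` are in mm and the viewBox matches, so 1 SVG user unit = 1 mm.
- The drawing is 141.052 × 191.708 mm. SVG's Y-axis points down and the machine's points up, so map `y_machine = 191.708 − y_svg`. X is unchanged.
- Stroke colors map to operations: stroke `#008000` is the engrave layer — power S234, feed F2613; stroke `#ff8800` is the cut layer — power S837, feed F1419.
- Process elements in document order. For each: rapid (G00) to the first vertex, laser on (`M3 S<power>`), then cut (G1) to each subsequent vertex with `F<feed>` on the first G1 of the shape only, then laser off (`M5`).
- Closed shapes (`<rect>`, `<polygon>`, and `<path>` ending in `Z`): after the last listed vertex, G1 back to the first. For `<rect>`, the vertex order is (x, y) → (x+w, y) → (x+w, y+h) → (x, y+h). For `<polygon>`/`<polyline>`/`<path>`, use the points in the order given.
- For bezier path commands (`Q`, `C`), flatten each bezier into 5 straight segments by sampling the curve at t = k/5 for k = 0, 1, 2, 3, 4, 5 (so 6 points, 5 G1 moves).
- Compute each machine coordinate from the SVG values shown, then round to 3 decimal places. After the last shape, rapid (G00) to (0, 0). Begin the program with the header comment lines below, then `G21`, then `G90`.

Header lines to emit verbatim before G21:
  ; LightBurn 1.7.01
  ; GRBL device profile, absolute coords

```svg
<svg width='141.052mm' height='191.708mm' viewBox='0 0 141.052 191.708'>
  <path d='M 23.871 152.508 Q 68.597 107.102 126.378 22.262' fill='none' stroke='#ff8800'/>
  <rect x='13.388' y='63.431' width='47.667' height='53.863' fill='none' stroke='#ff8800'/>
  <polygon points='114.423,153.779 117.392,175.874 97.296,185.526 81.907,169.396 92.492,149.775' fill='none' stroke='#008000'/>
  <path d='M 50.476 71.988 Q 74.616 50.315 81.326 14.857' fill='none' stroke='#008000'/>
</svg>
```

Since the viewBox matches the mm dimensions, user units are millimetres directly. The only transform is the Y-flip y_m = 191.708 − y_svg.

Shape 1 is a quadratic bezier drawn with `<path>`. Its stroke #ff8800 means cut at S837, F1419. After flipping Y the toolpath is (23.871,39.200) → (42.284,58.940) → (61.741,81.834) → (82.242,107.883) → (103.788,137.087) → (126.378,169.446).

Shape 2 is a rectangle drawn with `<rect>`. Its stroke #ff8800 means cut at S837, F1419. After flipping Y the toolpath is (13.388,128.277) → (61.055,128.277) → (61.055,74.414) → (13.388,74.414) → (13.388,128.277), returning to the start.

Shape 3 is a regular polygon drawn with `<polygon>`. Its stroke #008000 means engrave at S234, F2613. After flipping Y the toolpath is (114.423,37.929) → (117.392,15.834) → (97.296,6.182) → (81.907,22.312) → (92.492,41.933) → (114.423,37.929), returning to the start.

Shape 4 is a quadratic bezier drawn with `<path>`. Its stroke #008000 means engrave at S234, F2613. After flipping Y the toolpath is (50.476,119.720) → (59.435,128.941) → (66.999,139.264) → (73.169,150.690) → (77.945,163.219) → (81.326,176.851).

; LightBurn 1.7.01
; GRBL device profile, absolute coords
G21
G90
G00 X23.871 Y39.200
M3 S837
G1 X42.284 Y58.940 F1419
G1 X61.741 Y81.834
G1 X82.242 Y107.883
G1 X103.788 Y137.087
G1 X126.378 Y169.446
M5
G00 X13.388 Y128.277
M3 S837
G1 X61.055 Y128.277 F1419
G1 X61.055 Y74.414
G1 X13.388 Y74.414
G1 X13.388 Y128.277
M5
G00 X114.423 Y37.929
M3 S234
G1 X117.392 Y15.834 F2613
G1 X97.296 Y6.182
G1 X81.907 Y22.312
G1 X92.492 Y41.933
G1 X114.423 Y37.929
M5
G00 X50.476 Y119.720
M3 S234
G1 X59.435 Y128.941 F2613
G1 X66.999 Y139.264
G1 X73.169 Y150.690
G1 X77.945 Y163.219
G1 X81.326 Y176.851
M5
G00 X0.000 Y0.000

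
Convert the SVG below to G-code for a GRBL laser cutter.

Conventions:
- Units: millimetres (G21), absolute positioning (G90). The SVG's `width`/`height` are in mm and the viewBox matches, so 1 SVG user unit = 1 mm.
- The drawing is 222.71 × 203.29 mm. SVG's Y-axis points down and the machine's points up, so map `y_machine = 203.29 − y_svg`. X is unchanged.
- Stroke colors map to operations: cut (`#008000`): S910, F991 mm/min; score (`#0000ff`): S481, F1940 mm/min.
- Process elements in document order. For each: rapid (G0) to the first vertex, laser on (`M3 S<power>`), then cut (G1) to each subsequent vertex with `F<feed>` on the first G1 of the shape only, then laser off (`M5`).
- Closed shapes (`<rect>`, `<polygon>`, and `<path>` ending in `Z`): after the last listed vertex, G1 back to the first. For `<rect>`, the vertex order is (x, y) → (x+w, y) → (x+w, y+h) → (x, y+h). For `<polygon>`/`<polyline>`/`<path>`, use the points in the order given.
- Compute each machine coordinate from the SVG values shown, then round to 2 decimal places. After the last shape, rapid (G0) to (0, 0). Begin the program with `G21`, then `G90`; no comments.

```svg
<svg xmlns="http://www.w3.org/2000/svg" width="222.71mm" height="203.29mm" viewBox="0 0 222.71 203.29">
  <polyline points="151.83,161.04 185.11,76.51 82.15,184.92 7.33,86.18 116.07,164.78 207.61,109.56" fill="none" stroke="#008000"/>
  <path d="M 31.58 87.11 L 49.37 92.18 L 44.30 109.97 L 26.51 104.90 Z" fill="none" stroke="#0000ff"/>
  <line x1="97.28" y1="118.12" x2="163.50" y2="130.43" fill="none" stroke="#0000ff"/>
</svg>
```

1 u = 1 mm; y_m = 203.29 − y.

[1] `<polyline>` open polyline, #008000→cut S910 F991: (151.83,42.25) → (185.11,126.78) → (82.15,18.37) → (7.33,117.11) → (116.07,38.51) → (207.61,93.73)

[2] `<path>` regular polygon, #0000ff→score S481 F1940: (31.58,116.18) → (49.37,111.11) → (44.30,93.32) → (26.51,98.39) → (31.58,116.18) (closed)

[3] `<line>` line segment, #0000ff→score S481 F1940: (97.28,85.17) → (163.50,72.86)

G21
G90
G0 X151.83 Y42.25
M3 S910
G1 X185.11 Y126.78 F991
G1 X82.15 Y18.37
G1 X7.33 Y117.11
G1 X116.07 Y38.51
G1 X207.61 Y93.73
M5
G0 X31.58 Y116.18
M3 S481
G1 X49.37 Y111.11 F1940
G1 X44.30 Y93.32
G1 X26.51 Y98.39
G1 X31.58 Y116.18
M5
G0 X97.28 Y85.17
M3 S481
G1 X163.50 Y72.86 F1940
M5
G0 X0.00 Y0.00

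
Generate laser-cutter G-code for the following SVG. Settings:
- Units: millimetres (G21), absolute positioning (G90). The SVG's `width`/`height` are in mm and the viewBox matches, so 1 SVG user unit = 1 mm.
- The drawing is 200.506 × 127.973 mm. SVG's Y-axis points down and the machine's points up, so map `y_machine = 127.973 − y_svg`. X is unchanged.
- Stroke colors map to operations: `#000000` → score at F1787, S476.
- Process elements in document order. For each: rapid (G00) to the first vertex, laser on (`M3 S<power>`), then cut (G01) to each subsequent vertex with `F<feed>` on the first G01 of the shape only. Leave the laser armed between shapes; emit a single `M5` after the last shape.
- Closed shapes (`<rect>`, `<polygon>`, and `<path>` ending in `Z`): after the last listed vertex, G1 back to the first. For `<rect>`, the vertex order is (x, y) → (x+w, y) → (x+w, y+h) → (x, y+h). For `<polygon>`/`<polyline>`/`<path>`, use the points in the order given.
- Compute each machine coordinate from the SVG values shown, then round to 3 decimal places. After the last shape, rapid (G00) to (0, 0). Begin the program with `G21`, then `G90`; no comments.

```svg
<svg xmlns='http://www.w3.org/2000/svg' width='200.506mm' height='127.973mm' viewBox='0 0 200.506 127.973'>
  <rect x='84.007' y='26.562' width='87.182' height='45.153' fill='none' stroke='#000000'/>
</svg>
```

G21
G90
G00 X84.007 Y101.411
M3 S476
G01 X171.189 Y101.411 F1787
G01 X171.189 Y56.258
G01 X84.007 Y56.258
G01 X84.007 Y101.411
M5
G00 X0.000 Y0.000

Since the viewBox matches the mm dimensions, user units are millimetres directly. The only transform is the Y-flip y_m = 127.973 − y_svg.

Shape 1 is a rectangle drawn with `<rect>`. Its stroke #000000 means score at S476, F1787. After flipping Y the toolpath is (84.007,101.411) → (171.189,101.411) → (171.189,56.258) → (84.007,56.258) → (84.007,101.411), returning to the start.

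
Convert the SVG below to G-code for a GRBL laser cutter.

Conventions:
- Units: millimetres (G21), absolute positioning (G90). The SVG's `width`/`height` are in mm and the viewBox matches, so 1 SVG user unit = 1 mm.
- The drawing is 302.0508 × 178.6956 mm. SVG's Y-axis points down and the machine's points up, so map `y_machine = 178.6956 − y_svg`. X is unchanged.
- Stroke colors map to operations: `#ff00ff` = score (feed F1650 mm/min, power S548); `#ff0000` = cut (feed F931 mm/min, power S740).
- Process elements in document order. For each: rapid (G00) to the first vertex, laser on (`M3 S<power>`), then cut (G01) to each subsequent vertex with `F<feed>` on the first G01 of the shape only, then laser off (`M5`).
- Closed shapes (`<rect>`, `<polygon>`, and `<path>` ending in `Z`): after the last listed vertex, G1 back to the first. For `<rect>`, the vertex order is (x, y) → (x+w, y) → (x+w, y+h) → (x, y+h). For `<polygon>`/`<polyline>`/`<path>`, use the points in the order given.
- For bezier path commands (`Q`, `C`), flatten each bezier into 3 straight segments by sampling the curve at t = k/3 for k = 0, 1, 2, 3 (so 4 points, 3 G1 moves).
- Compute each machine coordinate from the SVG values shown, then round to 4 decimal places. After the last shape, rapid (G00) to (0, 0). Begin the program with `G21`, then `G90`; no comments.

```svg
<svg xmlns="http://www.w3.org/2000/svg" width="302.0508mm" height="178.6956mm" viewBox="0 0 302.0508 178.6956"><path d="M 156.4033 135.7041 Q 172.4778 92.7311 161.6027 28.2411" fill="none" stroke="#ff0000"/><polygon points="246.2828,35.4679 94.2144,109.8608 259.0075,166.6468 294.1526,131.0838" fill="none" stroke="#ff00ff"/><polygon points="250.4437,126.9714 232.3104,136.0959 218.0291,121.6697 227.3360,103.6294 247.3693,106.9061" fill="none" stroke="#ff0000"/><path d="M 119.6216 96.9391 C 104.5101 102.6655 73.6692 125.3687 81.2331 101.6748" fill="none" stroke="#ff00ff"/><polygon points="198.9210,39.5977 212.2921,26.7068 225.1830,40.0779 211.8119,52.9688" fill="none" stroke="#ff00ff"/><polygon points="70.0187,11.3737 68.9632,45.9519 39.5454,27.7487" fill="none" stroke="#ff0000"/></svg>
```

G21
G90
G00 X156.4033 Y42.9915
M3 S740
G01 X164.1252 Y74.0309 F931
G01 X165.8584 Y109.8519
G01 X161.6027 Y150.4545
M5
G00 X246.2828 Y143.2277
M3 S548
G01 X94.2144 Y68.8348 F1650
G01 X259.0075 Y12.0488
G01 X294.1526 Y47.6118
G01 X246.2828 Y143.2277
M5
G00 X250.4437 Y51.7242
M3 S740
G01 X232.3104 Y42.5997 F931
G01 X218.0291 Y57.0259
G01 X227.3360 Y75.0662
G01 X247.3693 Y71.7895
G01 X250.4437 Y51.7242
M5
G00 X119.6216 Y81.7565
M3 S548
G01 X101.2719 Y72.7183 F1650
G01 X84.4658 Y66.4454
G01 X81.2331 Y77.0208
M5
G00 X198.9210 Y139.0979
M3 S548
G01 X212.2921 Y151.9888 F1650
G01 X225.1830 Y138.6177
G01 X211.8119 Y125.7268
G01 X198.9210 Y139.0979
M5
G00 X70.0187 Y167.3219
M3 S740
G01 X68.9632 Y132.7437 F931
G01 X39.5454 Y150.9469
G01 X70.0187 Y167.3219
M5
G00 X0.0000 Y0.0000

viewBox `0 0 302.0508 178.6956` with mm width/height → 1 unit = 1 mm. Flip: y_m = 178.6956 − y_svg.

**Shape 1** — `<path>` quadratic bezier, stroke `#ff0000` → cut (S740, F931). Control points (SVG): P0=(156.4033,135.7041), P1=(172.4778,92.7311), P2=(161.6027,28.2411); sampled at t=k/3. Machine vertices: (156.4033,42.9915) → (164.1252,74.0309) → (165.8584,109.8519) → (161.6027,150.4545). Open path.

**Shape 2** — `<polygon>` closed polygon, stroke `#ff00ff` → score (S548, F1650). Machine vertices: (246.2828,143.2277) → (94.2144,68.8348) → (259.0075,12.0488) → (294.1526,47.6118) → (246.2828,143.2277). Closed: final G1 returns to the first vertex.

**Shape 3** — `<polygon>` regular polygon, stroke `#ff0000` → cut (S740, F931). Machine vertices: (250.4437,51.7242) → (232.3104,42.5997) → (218.0291,57.0259) → (227.3360,75.0662) → (247.3693,71.7895) → (250.4437,51.7242). Closed: final G1 returns to the first vertex.

**Shape 4** — `<path>` cubic bezier, stroke `#ff00ff` → score (S548, F1650). Control points (SVG): P0=(119.6216,96.9391), P1=(104.5101,102.6655), P2=(73.6692,125.3687), P3=(81.2331,101.6748); sampled at t=k/3. Machine vertices: (119.6216,81.7565) → (101.2719,72.7183) → (84.4658,66.4454) → (81.2331,77.0208). Open path.

**Shape 5** — `<polygon>` regular polygon, stroke `#ff00ff` → score (S548, F1650). Machine vertices: (198.9210,139.0979) → (212.2921,151.9888) → (225.1830,138.6177) → (211.8119,125.7268) → (198.9210,139.0979). Closed: final G1 returns to the first vertex.

**Shape 6** — `<polygon>` regular polygon, stroke `#ff0000` → cut (S740, F931). Machine vertices: (70.0187,167.3219) → (68.9632,132.7437) → (39.5454,150.9469) → (70.0187,167.3219). Closed: final G1 returns to the first vertex.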